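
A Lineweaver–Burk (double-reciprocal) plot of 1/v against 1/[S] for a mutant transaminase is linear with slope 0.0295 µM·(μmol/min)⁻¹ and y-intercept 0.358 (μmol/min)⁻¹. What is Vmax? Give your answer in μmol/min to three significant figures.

2.79 μmol/min

The y-intercept of a Lineweaver–Burk plot equals 1/Vmax, so Vmax = 1/0.358 = 2.79 μmol/min.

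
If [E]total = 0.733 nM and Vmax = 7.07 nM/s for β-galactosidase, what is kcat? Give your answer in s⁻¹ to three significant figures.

kcat = Vmax/[E]total = 7.07 nM/s / 0.733 nM = 9.65 s⁻¹.

9.65 s⁻¹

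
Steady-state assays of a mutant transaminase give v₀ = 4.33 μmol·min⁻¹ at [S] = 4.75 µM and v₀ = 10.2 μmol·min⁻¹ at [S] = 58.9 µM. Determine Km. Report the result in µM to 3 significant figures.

7.95 µM

In reciprocal form, 1/v = (Km/Vmax)·(1/[S]) + 1/Vmax. The two points give (1/[S], 1/v) = (0.2105, 0.2309) and (0.01698, 0.09804).
Slope = (0.2309 − 0.09804)/(0.2105 − 0.01698) = 0.6867; intercept = 0.2309 − 0.6867×0.2105 = 0.08638.
Vmax = 1/intercept = 11.6 μmol·min⁻¹; Km = slope × Vmax = 0.6867 × 11.6 = 7.95 µM.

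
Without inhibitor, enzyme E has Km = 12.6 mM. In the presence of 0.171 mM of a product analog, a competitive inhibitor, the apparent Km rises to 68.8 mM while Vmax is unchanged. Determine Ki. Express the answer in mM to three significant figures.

0.0383 mM

Competitive: Km,app = α·Km with α = 1 + [I]/Ki.
α = Km,app/Km = 68.8/12.6 = 5.460.
Ki = [I]/(α − 1) = 0.171/4.460 = 0.0383 mM.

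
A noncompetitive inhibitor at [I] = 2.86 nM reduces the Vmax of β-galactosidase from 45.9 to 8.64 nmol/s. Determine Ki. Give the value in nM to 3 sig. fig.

Noncompetitive: Vmax,app = Vmax/α with α = 1 + [I]/Ki.
α = Vmax/Vmax,app = 45.9/8.64 = 5.312.
Ki = [I]/(α − 1) = 2.86/4.312 = 0.663 nM.

0.663 nM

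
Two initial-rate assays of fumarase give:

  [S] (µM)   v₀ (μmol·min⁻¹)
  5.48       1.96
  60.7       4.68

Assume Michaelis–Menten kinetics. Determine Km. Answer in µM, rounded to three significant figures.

In reciprocal form, 1/v = (Km/Vmax)·(1/[S]) + 1/Vmax. The two points give (1/[S], 1/v) = (0.1825, 0.5102) and (0.01647, 0.2137).
Slope = (0.5102 − 0.2137)/(0.1825 − 0.01647) = 1.786; intercept = 0.5102 − 1.786×0.1825 = 0.1842.
Vmax = 1/intercept = 5.43 μmol·min⁻¹; Km = slope × Vmax = 1.786 × 5.43 = 9.69 µM.

9.69 µM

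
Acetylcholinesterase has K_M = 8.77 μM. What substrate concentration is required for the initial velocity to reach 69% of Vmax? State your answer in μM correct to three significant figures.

19.5 μM

v/Vmax = [S]/(Km+[S]) = 0.69, so [S] = Km·0.69/(1 − 0.69) = 8.77 × 2.226.
[S] = 19.5 μM.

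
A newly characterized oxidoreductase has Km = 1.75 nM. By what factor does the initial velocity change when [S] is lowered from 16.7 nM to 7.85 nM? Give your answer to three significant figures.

0.903

Since Vmax cancels, v₂/v₁ = [S]₂(Km+[S]₁) / [S]₁(Km+[S]₂).
= 7.85×(1.75+16.7) / (16.7×(1.75+7.85)) = 144.8/160.3 = 0.903.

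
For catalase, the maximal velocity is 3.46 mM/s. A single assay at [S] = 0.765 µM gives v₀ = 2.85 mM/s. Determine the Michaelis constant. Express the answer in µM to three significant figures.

0.164 µM

From v = Vmax[S]/(Km+[S]), Km = [S](Vmax − v)/v.
Km = 0.765 × (3.46 − 2.85) / 2.85 = 0.4666/2.85 = 0.164 µM.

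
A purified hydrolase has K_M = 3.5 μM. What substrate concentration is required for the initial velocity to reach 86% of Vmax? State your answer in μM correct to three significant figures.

21.5 μM

v/Vmax = [S]/(Km+[S]) = 0.86, so [S] = Km·0.86/(1 − 0.86) = 3.5 × 6.143.
[S] = 21.5 μM.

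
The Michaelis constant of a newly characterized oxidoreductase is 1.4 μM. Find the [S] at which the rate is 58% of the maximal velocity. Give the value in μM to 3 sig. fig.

1.93 μM

v/Vmax = [S]/(Km+[S]) = 0.58, so [S] = Km·0.58/(1 − 0.58) = 1.4 × 1.381.
[S] = 1.93 μM.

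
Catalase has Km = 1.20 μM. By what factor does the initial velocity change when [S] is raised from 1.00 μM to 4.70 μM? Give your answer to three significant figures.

Since Vmax cancels, v₂/v₁ = [S]₂(Km+[S]₁) / [S]₁(Km+[S]₂).
= 4.70×(1.20+1.00) / (1.00×(1.20+4.70)) = 10.34/5.900 = 1.75.

1.75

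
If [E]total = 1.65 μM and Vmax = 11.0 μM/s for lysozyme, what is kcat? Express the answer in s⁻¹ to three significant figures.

6.67 s⁻¹

kcat = Vmax/[E]total = 11.0 μM/s / 1.65 μM = 6.67 s⁻¹.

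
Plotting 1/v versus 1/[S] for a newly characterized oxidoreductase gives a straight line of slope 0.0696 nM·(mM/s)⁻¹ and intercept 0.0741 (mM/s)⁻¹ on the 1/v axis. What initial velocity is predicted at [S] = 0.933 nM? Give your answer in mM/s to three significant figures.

The y-intercept is 1/Vmax, so Vmax = 1/0.0741 = 13.5 mM/s.
The slope is Km/Vmax, so Km = 0.0696 × 13.5 = 0.939 nM.
Then v = 13.5 × 0.933/(0.939 + 0.933) = 6.73 mM/s.

6.73 mM/s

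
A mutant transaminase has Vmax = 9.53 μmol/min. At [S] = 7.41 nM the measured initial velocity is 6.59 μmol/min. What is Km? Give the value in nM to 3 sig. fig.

3.31 nM

From v = Vmax[S]/(Km+[S]), Km = [S](Vmax − v)/v.
Km = 7.41 × (9.53 − 6.59) / 6.59 = 21.79/6.59 = 3.31 nM.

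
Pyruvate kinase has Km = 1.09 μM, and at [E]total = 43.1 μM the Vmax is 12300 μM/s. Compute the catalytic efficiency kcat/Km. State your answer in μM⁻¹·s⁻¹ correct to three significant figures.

262 μM⁻¹·s⁻¹

kcat = Vmax/[E]total = 12300/43.1 = 285 s⁻¹.
kcat/Km = 285/1.09 = 262 μM⁻¹·s⁻¹.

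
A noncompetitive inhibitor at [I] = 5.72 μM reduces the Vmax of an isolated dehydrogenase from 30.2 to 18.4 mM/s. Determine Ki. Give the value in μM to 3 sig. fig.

8.92 μM

Noncompetitive: Vmax,app = Vmax/α with α = 1 + [I]/Ki.
α = Vmax/Vmax,app = 30.2/18.4 = 1.641.
Since α = 1 + [I]/Ki, [I]/Ki = 1.641 − 1 = 0.6413 and Ki = 5.72/0.6413 = 8.92 μM.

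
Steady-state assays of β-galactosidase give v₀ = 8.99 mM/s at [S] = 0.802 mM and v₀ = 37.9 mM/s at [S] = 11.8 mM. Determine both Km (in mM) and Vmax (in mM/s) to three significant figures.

In reciprocal form, 1/v = (Km/Vmax)·(1/[S]) + 1/Vmax. The two points give (1/[S], 1/v) = (1.247, 0.1112) and (0.08475, 0.02639).
Slope = (0.1112 − 0.02639)/(1.247 − 0.08475) = 0.07301; intercept = 0.1112 − 0.07301×1.247 = 0.02020.
Vmax = 1/intercept = 49.5 mM/s; Km = slope × Vmax = 0.07301 × 49.5 = 3.61 mM.

Km = 3.61 mM; Vmax = 49.5 mM/s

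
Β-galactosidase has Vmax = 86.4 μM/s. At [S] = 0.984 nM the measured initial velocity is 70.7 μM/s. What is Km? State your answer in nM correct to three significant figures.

v/Vmax = 70.7/86.4 = 0.8183 = [S]/(Km+[S]).
So Km + [S] = [S]/0.8183 = 1.203 nM, giving Km = 1.203 − 0.984 = 0.219 nM.

0.219 nM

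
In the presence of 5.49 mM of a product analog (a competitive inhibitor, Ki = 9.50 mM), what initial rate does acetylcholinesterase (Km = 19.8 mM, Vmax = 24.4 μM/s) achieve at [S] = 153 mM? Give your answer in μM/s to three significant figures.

With α = 1 + [I]/Ki = 1 + 5.49/9.50 = 1.578, the competitive rate law is v = Vmax[S] / (αKm + [S]).
v = 24.4×153 / (1.578×19.8 + 153) = 3733/184.2 = 20.3 μM/s.

20.3 μM/s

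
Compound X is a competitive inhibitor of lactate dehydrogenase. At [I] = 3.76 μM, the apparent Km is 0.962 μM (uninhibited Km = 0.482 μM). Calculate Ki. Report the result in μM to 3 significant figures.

3.78 μM

Competitive: Km,app = α·Km with α = 1 + [I]/Ki.
α = Km,app/Km = 0.962/0.482 = 1.996.
Since α = 1 + [I]/Ki, [I]/Ki = 1.996 − 1 = 0.9959 and Ki = 3.76/0.9959 = 3.78 μM.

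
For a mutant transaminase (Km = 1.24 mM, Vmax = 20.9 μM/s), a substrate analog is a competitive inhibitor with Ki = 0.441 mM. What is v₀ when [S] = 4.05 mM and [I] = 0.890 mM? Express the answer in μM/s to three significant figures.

α = 1 + [I]/Ki = 1 + 0.890/0.441 = 3.018.
For a competitive inhibitor, Vmax is unchanged and the apparent Km becomes α·Km: Km,app = 3.74 mM, Vmax,app = 20.9 μM/s.
v = Vmax,app·[S]/(Km,app + [S]) = 20.9 × 4.05/(3.74 + 4.05) = 10.9 μM/s.

10.9 μM/s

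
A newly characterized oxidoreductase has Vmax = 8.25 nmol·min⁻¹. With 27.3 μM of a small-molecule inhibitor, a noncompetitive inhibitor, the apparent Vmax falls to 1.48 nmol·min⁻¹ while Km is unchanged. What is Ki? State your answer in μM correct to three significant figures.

5.97 μM

Noncompetitive: Vmax,app = Vmax/α with α = 1 + [I]/Ki.
α = Vmax/Vmax,app = 8.25/1.48 = 5.574.
Since α = 1 + [I]/Ki, [I]/Ki = 5.574 − 1 = 4.574 and Ki = 27.3/4.574 = 5.97 μM.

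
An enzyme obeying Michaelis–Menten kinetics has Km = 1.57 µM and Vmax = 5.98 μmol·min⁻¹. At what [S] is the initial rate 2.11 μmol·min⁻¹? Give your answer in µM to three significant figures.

0.856 µM

The required fractional saturation is v/Vmax = 2.11/5.98 = 0.3528.
Then [S]/(Km+[S]) = 0.3528 ⇒ [S] = 1.57 × 0.3528/(1 − 0.3528) = 0.856 µM.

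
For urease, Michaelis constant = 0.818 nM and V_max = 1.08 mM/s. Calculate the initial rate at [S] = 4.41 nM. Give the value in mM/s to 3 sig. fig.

v = Vmax·[S]/(Km + [S]) = 1.08 × 4.41 / (0.818 + 4.41)
  = 4.763 / 5.228 = 0.911 mM/s.

0.911 mM/s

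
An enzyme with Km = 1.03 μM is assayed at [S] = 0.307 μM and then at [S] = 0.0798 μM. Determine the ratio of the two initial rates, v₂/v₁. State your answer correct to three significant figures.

0.313

Since Vmax cancels, v₂/v₁ = [S]₂(Km+[S]₁) / [S]₁(Km+[S]₂).
= 0.0798×(1.03+0.307) / (0.307×(1.03+0.0798)) = 0.1067/0.3407 = 0.313.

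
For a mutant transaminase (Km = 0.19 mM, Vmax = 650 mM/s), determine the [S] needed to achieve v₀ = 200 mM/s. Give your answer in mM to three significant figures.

0.0844 mM

The required fractional saturation is v/Vmax = 200/650 = 0.3077.
Then [S]/(Km+[S]) = 0.3077 ⇒ [S] = 0.19 × 0.3077/(1 − 0.3077) = 0.0844 mM.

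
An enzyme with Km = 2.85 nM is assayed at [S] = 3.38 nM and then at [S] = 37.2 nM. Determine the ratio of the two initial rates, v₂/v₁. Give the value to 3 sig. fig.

1.71

Since Vmax cancels, v₂/v₁ = [S]₂(Km+[S]₁) / [S]₁(Km+[S]₂).
= 37.2×(2.85+3.38) / (3.38×(2.85+37.2)) = 231.8/135.4 = 1.71.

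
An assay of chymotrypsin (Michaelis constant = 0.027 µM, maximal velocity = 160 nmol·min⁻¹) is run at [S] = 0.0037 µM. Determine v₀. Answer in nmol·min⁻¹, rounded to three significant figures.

v = Vmax·[S]/(Km + [S]) = 160 × 0.0037 / (0.027 + 0.0037)
  = 0.5920 / 0.03070 = 19.3 nmol·min⁻¹.

19.3 nmol·min⁻¹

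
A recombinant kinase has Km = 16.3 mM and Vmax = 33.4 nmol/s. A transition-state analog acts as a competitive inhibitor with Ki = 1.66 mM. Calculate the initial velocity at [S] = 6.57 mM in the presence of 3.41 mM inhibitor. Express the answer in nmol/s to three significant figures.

3.89 nmol/s

α = 1 + [I]/Ki = 1 + 3.41/1.66 = 3.054.
For a competitive inhibitor, Vmax is unchanged and the apparent Km becomes α·Km: Km,app = 49.8 mM, Vmax,app = 33.4 nmol/s.
v = Vmax,app·[S]/(Km,app + [S]) = 33.4 × 6.57/(49.8 + 6.57) = 3.89 nmol/s.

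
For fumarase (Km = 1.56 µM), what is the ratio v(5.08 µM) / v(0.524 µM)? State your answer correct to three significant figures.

The fractional saturations are [S]/(Km+[S]) = 0.524/2.084 = 0.2514 and 5.08/6.640 = 0.7651.
v₂/v₁ is just their ratio: 0.7651/0.2514 = 3.04.

3.04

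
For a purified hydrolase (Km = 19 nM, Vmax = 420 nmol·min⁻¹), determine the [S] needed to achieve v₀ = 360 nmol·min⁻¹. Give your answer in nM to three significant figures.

The required fractional saturation is v/Vmax = 360/420 = 0.8571.
Then [S]/(Km+[S]) = 0.8571 ⇒ [S] = 19 × 0.8571/(1 − 0.8571) = 114 nM.

114 nM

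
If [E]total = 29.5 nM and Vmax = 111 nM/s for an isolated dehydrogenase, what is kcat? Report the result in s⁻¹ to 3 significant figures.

3.76 s⁻¹

kcat = Vmax/[E]total = 111 nM/s / 29.5 nM = 3.76 s⁻¹.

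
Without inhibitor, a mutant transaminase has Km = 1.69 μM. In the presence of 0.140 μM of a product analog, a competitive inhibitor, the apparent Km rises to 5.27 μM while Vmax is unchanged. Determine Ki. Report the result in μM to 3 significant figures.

0.0661 μM

Competitive: Km,app = α·Km with α = 1 + [I]/Ki.
α = Km,app/Km = 5.27/1.69 = 3.118.
Ki = [I]/(α − 1) = 0.140/2.118 = 0.0661 μM.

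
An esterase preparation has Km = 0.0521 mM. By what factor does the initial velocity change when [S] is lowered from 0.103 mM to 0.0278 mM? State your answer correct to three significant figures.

0.524

Since Vmax cancels, v₂/v₁ = [S]₂(Km+[S]₁) / [S]₁(Km+[S]₂).
= 0.0278×(0.0521+0.103) / (0.103×(0.0521+0.0278)) = 0.004312/0.008230 = 0.524.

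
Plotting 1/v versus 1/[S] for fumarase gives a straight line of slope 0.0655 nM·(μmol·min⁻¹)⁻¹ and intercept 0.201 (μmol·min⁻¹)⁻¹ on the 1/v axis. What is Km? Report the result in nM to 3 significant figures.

y-intercept = 1/Vmax ⇒ Vmax = 4.98 μmol·min⁻¹; slope = Km/Vmax ⇒ Km = slope × Vmax.
Km = 0.0655 × 4.98 = 0.326 nM.

0.326 nM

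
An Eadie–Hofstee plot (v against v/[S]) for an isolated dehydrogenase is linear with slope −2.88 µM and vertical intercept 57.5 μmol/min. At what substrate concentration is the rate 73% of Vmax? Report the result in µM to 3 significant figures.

7.79 µM

The Eadie–Hofstee slope gives Km = 2.88 µM (slope = −Km).
v/Vmax = [S]/(Km+[S]) = 0.73 ⇒ [S] = Km·0.73/(1−0.73) = 2.88 × 2.704 = 7.79 µM.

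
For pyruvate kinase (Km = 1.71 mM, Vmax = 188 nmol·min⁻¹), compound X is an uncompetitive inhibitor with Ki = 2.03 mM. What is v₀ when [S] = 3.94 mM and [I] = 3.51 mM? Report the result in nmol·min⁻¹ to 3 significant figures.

59.4 nmol·min⁻¹

α = 1 + [I]/Ki = 1 + 3.51/2.03 = 2.729.
For an uncompetitive inhibitor, both parameters are divided by α, giving Vmax/α and Km/α: Km,app = 0.627 mM, Vmax,app = 68.9 nmol·min⁻¹.
v = Vmax,app·[S]/(Km,app + [S]) = 68.9 × 3.94/(0.627 + 3.94) = 59.4 nmol·min⁻¹.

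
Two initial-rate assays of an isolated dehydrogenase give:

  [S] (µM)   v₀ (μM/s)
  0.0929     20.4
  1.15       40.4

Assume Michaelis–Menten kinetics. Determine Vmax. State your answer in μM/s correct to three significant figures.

44.2 μM/s

From v = Vmax[S]/(Km+[S]), each point gives Vmax = v(Km+[S])/[S].
Equating: 20.4(Km+0.0929)/0.0929 = 40.4(Km+1.15)/1.15.
219.6·Km + 20.4 = 35.13·Km + 40.4, so (219.6 − 35.13)·Km = 40.4 − 20.4.
Km = 20.00/184.5 = 0.108 µM; then Vmax = 20.4(0.108+0.0929)/0.0929 = 44.2 μM/s.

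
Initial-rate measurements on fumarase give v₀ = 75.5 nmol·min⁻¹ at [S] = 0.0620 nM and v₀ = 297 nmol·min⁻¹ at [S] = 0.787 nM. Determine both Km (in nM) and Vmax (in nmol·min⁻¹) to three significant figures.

Km = 0.264 nM; Vmax = 396 nmol·min⁻¹

In reciprocal form, 1/v = (Km/Vmax)·(1/[S]) + 1/Vmax. The two points give (1/[S], 1/v) = (16.13, 0.01325) and (1.271, 0.003367).
Slope = (0.01325 − 0.003367)/(16.13 − 1.271) = 0.0006648; intercept = 0.01325 − 0.0006648×16.13 = 0.002522.
Vmax = 1/intercept = 396 nmol·min⁻¹; Km = slope × Vmax = 0.0006648 × 396 = 0.264 nM.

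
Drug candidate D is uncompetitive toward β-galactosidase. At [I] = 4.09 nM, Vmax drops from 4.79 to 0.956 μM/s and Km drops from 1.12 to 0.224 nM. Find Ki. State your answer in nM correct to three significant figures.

Uncompetitive: Vmax,app = Vmax/α (and Km,app = Km/α) with α = 1 + [I]/Ki.
α = Vmax/Vmax,app = 4.79/0.956 = 5.010.
Since α = 1 + [I]/Ki, [I]/Ki = 5.010 − 1 = 4.010 and Ki = 4.09/4.010 = 1.02 nM.

1.02 nM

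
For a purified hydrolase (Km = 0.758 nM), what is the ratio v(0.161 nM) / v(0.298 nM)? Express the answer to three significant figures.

Since Vmax cancels, v₂/v₁ = [S]₂(Km+[S]₁) / [S]₁(Km+[S]₂).
= 0.161×(0.758+0.298) / (0.298×(0.758+0.161)) = 0.1700/0.2739 = 0.621.

0.621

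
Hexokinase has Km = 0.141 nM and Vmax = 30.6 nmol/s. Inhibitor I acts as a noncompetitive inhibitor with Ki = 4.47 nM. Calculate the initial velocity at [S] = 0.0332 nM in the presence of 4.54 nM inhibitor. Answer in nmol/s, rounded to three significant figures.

With α = 1 + [I]/Ki = 1 + 4.54/4.47 = 2.016, the noncompetitive rate law is v = (Vmax/α)·[S] / (Km + [S]).
v = (30.6/2.016)×0.0332 / (0.141 + 0.0332) = 0.5040/0.1742 = 2.89 nmol/s.

2.89 nmol/s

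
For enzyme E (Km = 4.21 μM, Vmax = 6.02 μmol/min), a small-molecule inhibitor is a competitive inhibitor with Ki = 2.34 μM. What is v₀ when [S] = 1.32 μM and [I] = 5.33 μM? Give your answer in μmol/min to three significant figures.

With α = 1 + [I]/Ki = 1 + 5.33/2.34 = 3.278, the competitive rate law is v = Vmax[S] / (αKm + [S]).
v = 6.02×1.32 / (3.278×4.21 + 1.32) = 7.946/15.12 = 0.526 μmol/min.

0.526 μmol/min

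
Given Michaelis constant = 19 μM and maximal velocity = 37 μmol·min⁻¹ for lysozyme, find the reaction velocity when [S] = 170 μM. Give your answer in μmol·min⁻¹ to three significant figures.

33.3 μmol·min⁻¹

[S]/(Km+[S]) = 170/189.0 = 0.8995, the fractional saturation.
v = 0.8995 × Vmax = 0.8995 × 37 = 33.3 μmol·min⁻¹.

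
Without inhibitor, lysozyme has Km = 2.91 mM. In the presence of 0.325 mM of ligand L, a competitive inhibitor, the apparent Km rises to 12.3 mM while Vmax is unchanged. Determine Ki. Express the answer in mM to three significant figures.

0.101 mM

Competitive: Km,app = α·Km with α = 1 + [I]/Ki.
α = Km,app/Km = 12.3/2.91 = 4.227.
Ki = [I]/(α − 1) = 0.325/3.227 = 0.101 mM.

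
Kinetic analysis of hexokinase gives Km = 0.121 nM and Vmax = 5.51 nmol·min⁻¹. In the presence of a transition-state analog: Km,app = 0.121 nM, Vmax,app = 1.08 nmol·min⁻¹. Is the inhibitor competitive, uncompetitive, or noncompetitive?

Vmax decreases (5.51 → 1.08 nmol·min⁻¹) while Km is unchanged — pure noncompetitive inhibition.

noncompetitive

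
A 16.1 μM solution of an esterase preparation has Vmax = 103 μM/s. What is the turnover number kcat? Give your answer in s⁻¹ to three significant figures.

kcat = Vmax/[E]total = 103 μM/s / 16.1 μM = 6.40 s⁻¹.

6.40 s⁻¹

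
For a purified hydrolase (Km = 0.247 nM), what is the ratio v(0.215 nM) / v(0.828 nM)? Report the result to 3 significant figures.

The fractional saturations are [S]/(Km+[S]) = 0.828/1.075 = 0.7702 and 0.215/0.4620 = 0.4654.
v₂/v₁ is just their ratio: 0.4654/0.7702 = 0.604.

0.604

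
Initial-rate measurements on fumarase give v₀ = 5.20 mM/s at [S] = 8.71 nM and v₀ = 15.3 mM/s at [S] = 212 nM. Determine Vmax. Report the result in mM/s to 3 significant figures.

From v = Vmax[S]/(Km+[S]), each point gives Vmax = v(Km+[S])/[S].
Equating: 5.20(Km+8.71)/8.71 = 15.3(Km+212)/212.
0.5970·Km + 5.20 = 0.07217·Km + 15.3, so (0.5970 − 0.07217)·Km = 15.3 − 5.20.
Km = 10.10/0.5248 = 19.2 nM; then Vmax = 5.20(19.2+8.71)/8.71 = 16.7 mM/s.

16.7 mM/s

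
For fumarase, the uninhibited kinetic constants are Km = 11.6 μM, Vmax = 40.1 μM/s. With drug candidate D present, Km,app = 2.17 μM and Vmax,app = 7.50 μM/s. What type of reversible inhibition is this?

uncompetitive

Both Km and Vmax decrease by the same factor (~5.35-fold) — characteristic of uncompetitive inhibition.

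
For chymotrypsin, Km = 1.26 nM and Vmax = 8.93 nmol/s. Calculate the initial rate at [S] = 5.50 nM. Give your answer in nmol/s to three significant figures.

7.27 nmol/s

[S]/(Km+[S]) = 5.50/6.760 = 0.8136, the fractional saturation.
v = 0.8136 × Vmax = 0.8136 × 8.93 = 7.27 nmol/s.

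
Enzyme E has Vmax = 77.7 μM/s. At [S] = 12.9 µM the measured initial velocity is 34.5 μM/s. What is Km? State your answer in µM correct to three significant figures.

16.2 µM

From v = Vmax[S]/(Km+[S]), Km = [S](Vmax − v)/v.
Km = 12.9 × (77.7 − 34.5) / 34.5 = 557.3/34.5 = 16.2 µM.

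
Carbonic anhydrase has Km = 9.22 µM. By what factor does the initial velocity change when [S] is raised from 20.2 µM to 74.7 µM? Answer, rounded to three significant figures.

1.30

The fractional saturations are [S]/(Km+[S]) = 20.2/29.42 = 0.6866 and 74.7/83.92 = 0.8901.
v₂/v₁ is just their ratio: 0.8901/0.6866 = 1.30.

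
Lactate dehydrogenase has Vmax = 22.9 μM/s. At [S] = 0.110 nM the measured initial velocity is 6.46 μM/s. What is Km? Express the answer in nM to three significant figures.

0.280 nM

From v = Vmax[S]/(Km+[S]), Km = [S](Vmax − v)/v.
Km = 0.110 × (22.9 − 6.46) / 6.46 = 1.808/6.46 = 0.280 nM.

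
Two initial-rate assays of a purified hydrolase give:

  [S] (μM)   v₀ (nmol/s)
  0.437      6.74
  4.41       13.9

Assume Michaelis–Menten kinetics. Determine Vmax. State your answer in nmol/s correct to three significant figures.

From v = Vmax[S]/(Km+[S]), each point gives Vmax = v(Km+[S])/[S].
Equating: 6.74(Km+0.437)/0.437 = 13.9(Km+4.41)/4.41.
15.42·Km + 6.74 = 3.152·Km + 13.9, so (15.42 − 3.152)·Km = 13.9 − 6.74.
Km = 7.160/12.27 = 0.583 μM; then Vmax = 6.74(0.583+0.437)/0.437 = 15.7 nmol/s.

15.7 nmol/s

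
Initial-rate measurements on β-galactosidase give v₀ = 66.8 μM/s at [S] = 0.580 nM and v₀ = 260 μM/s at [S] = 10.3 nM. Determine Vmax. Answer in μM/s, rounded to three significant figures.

In reciprocal form, 1/v = (Km/Vmax)·(1/[S]) + 1/Vmax. The two points give (1/[S], 1/v) = (1.724, 0.01497) and (0.09709, 0.003846).
Slope = (0.01497 − 0.003846)/(1.724 − 0.09709) = 0.006837; intercept = 0.01497 − 0.006837×1.724 = 0.003182.
Vmax = 1/intercept = 314 μM/s; Km = slope × Vmax = 0.006837 × 314 = 2.15 nM.

314 μM/s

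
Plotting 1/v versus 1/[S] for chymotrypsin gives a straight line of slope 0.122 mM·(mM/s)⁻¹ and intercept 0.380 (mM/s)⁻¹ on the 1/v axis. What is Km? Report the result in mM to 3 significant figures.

0.321 mM

y-intercept = 1/Vmax ⇒ Vmax = 2.63 mM/s; slope = Km/Vmax ⇒ Km = slope × Vmax.
Km = 0.122 × 2.63 = 0.321 mM.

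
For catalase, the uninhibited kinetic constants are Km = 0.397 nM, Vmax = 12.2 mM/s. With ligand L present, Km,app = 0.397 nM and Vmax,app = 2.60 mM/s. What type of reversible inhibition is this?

noncompetitive

Vmax decreases (12.2 → 2.60 mM/s) while Km is unchanged — pure noncompetitive inhibition.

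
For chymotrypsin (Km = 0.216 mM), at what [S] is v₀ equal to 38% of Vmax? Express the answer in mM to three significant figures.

v/Vmax = [S]/(Km+[S]) = 0.38, so [S] = Km·0.38/(1 − 0.38) = 0.216 × 0.6129.
[S] = 0.132 mM.

0.132 mM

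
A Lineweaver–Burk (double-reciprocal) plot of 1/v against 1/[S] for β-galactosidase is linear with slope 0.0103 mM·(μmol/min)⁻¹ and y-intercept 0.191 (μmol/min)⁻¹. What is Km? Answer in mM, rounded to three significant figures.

y-intercept = 1/Vmax ⇒ Vmax = 5.24 μmol/min; slope = Km/Vmax ⇒ Km = slope × Vmax.
Km = 0.0103 × 5.24 = 0.0539 mM.

0.0539 mM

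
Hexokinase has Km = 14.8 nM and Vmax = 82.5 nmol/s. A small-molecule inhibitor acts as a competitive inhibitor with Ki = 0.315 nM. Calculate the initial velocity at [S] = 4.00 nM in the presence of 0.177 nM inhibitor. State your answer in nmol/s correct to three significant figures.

12.2 nmol/s

α = 1 + [I]/Ki = 1 + 0.177/0.315 = 1.562.
For a competitive inhibitor, Vmax is unchanged and the apparent Km becomes α·Km: Km,app = 23.1 nM, Vmax,app = 82.5 nmol/s.
v = Vmax,app·[S]/(Km,app + [S]) = 82.5 × 4.00/(23.1 + 4.00) = 12.2 nmol/s.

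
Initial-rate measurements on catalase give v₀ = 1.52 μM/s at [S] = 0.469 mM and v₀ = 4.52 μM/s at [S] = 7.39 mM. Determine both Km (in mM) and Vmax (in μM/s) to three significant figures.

In reciprocal form, 1/v = (Km/Vmax)·(1/[S]) + 1/Vmax. The two points give (1/[S], 1/v) = (2.132, 0.6579) and (0.1353, 0.2212).
Slope = (0.6579 − 0.2212)/(2.132 − 0.1353) = 0.2187; intercept = 0.6579 − 0.2187×2.132 = 0.1916.
Vmax = 1/intercept = 5.22 μM/s; Km = slope × Vmax = 0.2187 × 5.22 = 1.14 mM.

Km = 1.14 mM; Vmax = 5.22 μM/s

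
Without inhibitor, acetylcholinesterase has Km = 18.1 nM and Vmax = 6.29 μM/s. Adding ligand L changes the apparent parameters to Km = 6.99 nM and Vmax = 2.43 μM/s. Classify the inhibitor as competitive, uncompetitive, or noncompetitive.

Both Km and Vmax decrease by the same factor (~2.59-fold) — characteristic of uncompetitive inhibition.

uncompetitive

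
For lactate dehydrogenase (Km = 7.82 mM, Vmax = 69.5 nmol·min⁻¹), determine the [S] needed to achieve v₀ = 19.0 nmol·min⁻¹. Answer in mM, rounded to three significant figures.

Rearranging v = Vmax[S]/(Km+[S]) gives [S] = Km·v/(Vmax − v).
[S] = 7.82 × 19.0 / (69.5 − 19.0) = 148.6/50.50 = 2.94 mM.

2.94 mM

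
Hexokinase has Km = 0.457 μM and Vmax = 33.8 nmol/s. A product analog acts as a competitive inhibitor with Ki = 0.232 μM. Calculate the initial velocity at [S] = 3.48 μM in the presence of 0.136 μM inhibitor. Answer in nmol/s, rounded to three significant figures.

With α = 1 + [I]/Ki = 1 + 0.136/0.232 = 1.586, the competitive rate law is v = Vmax[S] / (αKm + [S]).
v = 33.8×3.48 / (1.586×0.457 + 3.48) = 117.6/4.205 = 28.0 nmol/s.

28.0 nmol/s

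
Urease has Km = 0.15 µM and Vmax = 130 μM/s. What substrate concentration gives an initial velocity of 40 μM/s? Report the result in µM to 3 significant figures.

Rearranging v = Vmax[S]/(Km+[S]) gives [S] = Km·v/(Vmax − v).
[S] = 0.15 × 40 / (130 − 40) = 6.000/90.00 = 0.0667 µM.

0.0667 µM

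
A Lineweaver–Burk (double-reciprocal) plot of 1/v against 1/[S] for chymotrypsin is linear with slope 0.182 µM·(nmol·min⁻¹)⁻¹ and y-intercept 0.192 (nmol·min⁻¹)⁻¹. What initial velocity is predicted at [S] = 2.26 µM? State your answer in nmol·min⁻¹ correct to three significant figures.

3.67 nmol·min⁻¹

The y-intercept is 1/Vmax, so Vmax = 1/0.192 = 5.21 nmol·min⁻¹.
The slope is Km/Vmax, so Km = 0.182 × 5.21 = 0.948 µM.
Then v = 5.21 × 2.26/(0.948 + 2.26) = 3.67 nmol·min⁻¹.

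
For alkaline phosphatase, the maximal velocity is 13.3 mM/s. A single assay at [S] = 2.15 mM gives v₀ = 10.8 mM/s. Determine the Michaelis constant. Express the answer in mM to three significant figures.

0.498 mM

From v = Vmax[S]/(Km+[S]), Km = [S](Vmax − v)/v.
Km = 2.15 × (13.3 − 10.8) / 10.8 = 5.375/10.8 = 0.498 mM.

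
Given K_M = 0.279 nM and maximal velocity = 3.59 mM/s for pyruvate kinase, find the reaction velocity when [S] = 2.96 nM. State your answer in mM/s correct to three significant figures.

v = Vmax·[S]/(Km + [S]) = 3.59 × 2.96 / (0.279 + 2.96)
  = 10.63 / 3.239 = 3.28 mM/s.

3.28 mM/s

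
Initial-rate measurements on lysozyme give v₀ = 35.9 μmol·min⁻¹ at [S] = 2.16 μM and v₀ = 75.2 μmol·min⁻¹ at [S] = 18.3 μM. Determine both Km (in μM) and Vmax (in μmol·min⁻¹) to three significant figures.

In reciprocal form, 1/v = (Km/Vmax)·(1/[S]) + 1/Vmax. The two points give (1/[S], 1/v) = (0.4630, 0.02786) and (0.05464, 0.01330).
Slope = (0.02786 − 0.01330)/(0.4630 − 0.05464) = 0.03565; intercept = 0.02786 − 0.03565×0.4630 = 0.01135.
Vmax = 1/intercept = 88.1 μmol·min⁻¹; Km = slope × Vmax = 0.03565 × 88.1 = 3.14 μM.

Km = 3.14 μM; Vmax = 88.1 μmol·min⁻¹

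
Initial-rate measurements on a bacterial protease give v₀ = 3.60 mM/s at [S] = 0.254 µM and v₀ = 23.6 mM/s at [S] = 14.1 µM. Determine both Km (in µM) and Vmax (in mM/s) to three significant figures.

From v = Vmax[S]/(Km+[S]), each point gives Vmax = v(Km+[S])/[S].
Equating: 3.60(Km+0.254)/0.254 = 23.6(Km+14.1)/14.1.
14.17·Km + 3.60 = 1.674·Km + 23.6, so (14.17 − 1.674)·Km = 23.6 − 3.60.
Km = 20.00/12.50 = 1.60 µM; then Vmax = 3.60(1.60+0.254)/0.254 = 26.3 mM/s.

Km = 1.60 µM; Vmax = 26.3 mM/s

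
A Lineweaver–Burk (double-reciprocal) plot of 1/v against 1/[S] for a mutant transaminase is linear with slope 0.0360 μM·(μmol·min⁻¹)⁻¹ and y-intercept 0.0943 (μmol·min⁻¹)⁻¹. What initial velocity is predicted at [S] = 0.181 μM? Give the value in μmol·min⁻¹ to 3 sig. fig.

3.41 μmol·min⁻¹

The y-intercept is 1/Vmax, so Vmax = 1/0.0943 = 10.6 μmol·min⁻¹.
The slope is Km/Vmax, so Km = 0.0360 × 10.6 = 0.382 μM.
Then v = 10.6 × 0.181/(0.382 + 0.181) = 3.41 μmol·min⁻¹.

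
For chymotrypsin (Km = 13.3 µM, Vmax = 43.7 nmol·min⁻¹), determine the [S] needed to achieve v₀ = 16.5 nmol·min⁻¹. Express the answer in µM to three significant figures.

Rearranging v = Vmax[S]/(Km+[S]) gives [S] = Km·v/(Vmax − v).
[S] = 13.3 × 16.5 / (43.7 − 16.5) = 219.4/27.20 = 8.07 µM.

8.07 µM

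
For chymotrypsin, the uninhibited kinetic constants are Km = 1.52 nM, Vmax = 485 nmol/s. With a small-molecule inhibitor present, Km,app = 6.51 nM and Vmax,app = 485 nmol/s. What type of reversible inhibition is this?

competitive

Km increases (1.52 → 6.51 nM) while Vmax is unchanged — the hallmark of competitive inhibition.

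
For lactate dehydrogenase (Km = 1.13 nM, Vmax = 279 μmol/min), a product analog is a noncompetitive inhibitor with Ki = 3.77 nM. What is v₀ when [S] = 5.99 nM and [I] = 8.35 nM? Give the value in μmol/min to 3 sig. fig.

α = 1 + [I]/Ki = 1 + 8.35/3.77 = 3.215.
For a noncompetitive inhibitor, Vmax is reduced to Vmax/α while Km is unchanged: Km,app = 1.13 nM, Vmax,app = 86.8 μmol/min.
v = Vmax,app·[S]/(Km,app + [S]) = 86.8 × 5.99/(1.13 + 5.99) = 73.0 μmol/min.

73.0 μmol/min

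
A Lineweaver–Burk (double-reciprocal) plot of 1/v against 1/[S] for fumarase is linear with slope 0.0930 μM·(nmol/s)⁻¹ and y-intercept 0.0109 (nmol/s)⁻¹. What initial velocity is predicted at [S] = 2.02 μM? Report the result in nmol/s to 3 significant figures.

17.6 nmol/s

The y-intercept is 1/Vmax, so Vmax = 1/0.0109 = 91.7 nmol/s.
The slope is Km/Vmax, so Km = 0.0930 × 91.7 = 8.53 μM.
Then v = 91.7 × 2.02/(8.53 + 2.02) = 17.6 nmol/s.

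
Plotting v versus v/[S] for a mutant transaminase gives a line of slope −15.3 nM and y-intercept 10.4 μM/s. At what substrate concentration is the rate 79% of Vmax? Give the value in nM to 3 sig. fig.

The Eadie–Hofstee slope gives Km = 15.3 nM (slope = −Km).
v/Vmax = [S]/(Km+[S]) = 0.79 ⇒ [S] = Km·0.79/(1−0.79) = 15.3 × 3.762 = 57.6 nM.

57.6 nM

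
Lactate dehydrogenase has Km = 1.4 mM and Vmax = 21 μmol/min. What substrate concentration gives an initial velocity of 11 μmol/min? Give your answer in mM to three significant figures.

1.54 mM

The required fractional saturation is v/Vmax = 11/21 = 0.5238.
Then [S]/(Km+[S]) = 0.5238 ⇒ [S] = 1.4 × 0.5238/(1 − 0.5238) = 1.54 mM.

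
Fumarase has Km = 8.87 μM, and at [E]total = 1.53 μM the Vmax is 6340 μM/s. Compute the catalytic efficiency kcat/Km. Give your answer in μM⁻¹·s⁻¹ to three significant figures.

467 μM⁻¹·s⁻¹

kcat = Vmax/[E]total = 6340/1.53 = 4140 s⁻¹.
kcat/Km = 4140/8.87 = 467 μM⁻¹·s⁻¹.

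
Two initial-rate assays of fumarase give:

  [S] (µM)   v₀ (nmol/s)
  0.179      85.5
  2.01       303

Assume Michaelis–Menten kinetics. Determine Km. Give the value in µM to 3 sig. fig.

0.665 µM

From v = Vmax[S]/(Km+[S]), each point gives Vmax = v(Km+[S])/[S].
Equating: 85.5(Km+0.179)/0.179 = 303(Km+2.01)/2.01.
477.7·Km + 85.5 = 150.7·Km + 303, so (477.7 − 150.7)·Km = 303 − 85.5.
Km = 217.5/326.9 = 0.665 µM; then Vmax = 85.5(0.665+0.179)/0.179 = 403 nmol/s.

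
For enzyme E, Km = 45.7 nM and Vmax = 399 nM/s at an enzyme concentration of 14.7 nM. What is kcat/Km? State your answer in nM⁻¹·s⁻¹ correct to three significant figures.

0.594 nM⁻¹·s⁻¹

kcat = Vmax/[E]total = 399/14.7 = 27.1 s⁻¹.
kcat/Km = 27.1/45.7 = 0.594 nM⁻¹·s⁻¹.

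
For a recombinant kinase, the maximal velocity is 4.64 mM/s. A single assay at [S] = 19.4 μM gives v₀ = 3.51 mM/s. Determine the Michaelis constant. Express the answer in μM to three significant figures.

From v = Vmax[S]/(Km+[S]), Km = [S](Vmax − v)/v.
Km = 19.4 × (4.64 − 3.51) / 3.51 = 21.92/3.51 = 6.25 μM.

6.25 μM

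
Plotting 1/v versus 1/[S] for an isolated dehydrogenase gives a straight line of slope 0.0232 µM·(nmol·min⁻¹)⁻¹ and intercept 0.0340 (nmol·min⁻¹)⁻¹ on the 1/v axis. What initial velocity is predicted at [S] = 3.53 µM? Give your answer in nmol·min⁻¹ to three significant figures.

The y-intercept is 1/Vmax, so Vmax = 1/0.0340 = 29.4 nmol·min⁻¹.
The slope is Km/Vmax, so Km = 0.0232 × 29.4 = 0.682 µM.
Then v = 29.4 × 3.53/(0.682 + 3.53) = 24.6 nmol·min⁻¹.

24.6 nmol·min⁻¹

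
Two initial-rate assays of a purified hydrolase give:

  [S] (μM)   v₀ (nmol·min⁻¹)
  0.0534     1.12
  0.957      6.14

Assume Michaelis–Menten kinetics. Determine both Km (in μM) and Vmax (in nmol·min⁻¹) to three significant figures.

In reciprocal form, 1/v = (Km/Vmax)·(1/[S]) + 1/Vmax. The two points give (1/[S], 1/v) = (18.73, 0.8929) and (1.045, 0.1629).
Slope = (0.8929 − 0.1629)/(18.73 − 1.045) = 0.04129; intercept = 0.8929 − 0.04129×18.73 = 0.1197.
Vmax = 1/intercept = 8.35 nmol·min⁻¹; Km = slope × Vmax = 0.04129 × 8.35 = 0.345 μM.

Km = 0.345 μM; Vmax = 8.35 nmol·min⁻¹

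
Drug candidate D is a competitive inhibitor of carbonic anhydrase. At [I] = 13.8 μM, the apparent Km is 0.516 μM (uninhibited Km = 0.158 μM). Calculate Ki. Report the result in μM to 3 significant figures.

Competitive: Km,app = α·Km with α = 1 + [I]/Ki.
α = Km,app/Km = 0.516/0.158 = 3.266.
Since α = 1 + [I]/Ki, [I]/Ki = 3.266 − 1 = 2.266 and Ki = 13.8/2.266 = 6.09 μM.

6.09 μM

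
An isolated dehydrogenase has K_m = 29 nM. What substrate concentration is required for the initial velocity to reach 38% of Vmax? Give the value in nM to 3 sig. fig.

17.8 nM

v/Vmax = [S]/(Km+[S]) = 0.38, so [S] = Km·0.38/(1 − 0.38) = 29 × 0.6129.
[S] = 17.8 nM.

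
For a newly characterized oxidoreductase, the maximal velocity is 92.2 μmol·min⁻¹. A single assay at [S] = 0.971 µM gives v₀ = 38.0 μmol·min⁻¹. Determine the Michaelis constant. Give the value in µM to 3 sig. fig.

1.38 µM

From v = Vmax[S]/(Km+[S]), Km = [S](Vmax − v)/v.
Km = 0.971 × (92.2 − 38.0) / 38.0 = 52.63/38.0 = 1.38 µM.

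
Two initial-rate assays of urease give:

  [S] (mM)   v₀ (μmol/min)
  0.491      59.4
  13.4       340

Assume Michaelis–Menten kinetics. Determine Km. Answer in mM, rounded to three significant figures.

2.94 mM

From v = Vmax[S]/(Km+[S]), each point gives Vmax = v(Km+[S])/[S].
Equating: 59.4(Km+0.491)/0.491 = 340(Km+13.4)/13.4.
121.0·Km + 59.4 = 25.37·Km + 340, so (121.0 − 25.37)·Km = 340 − 59.4.
Km = 280.6/95.60 = 2.94 mM; then Vmax = 59.4(2.94+0.491)/0.491 = 414 μmol/min.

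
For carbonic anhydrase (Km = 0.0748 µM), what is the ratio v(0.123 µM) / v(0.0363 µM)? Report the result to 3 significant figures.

1.90

Since Vmax cancels, v₂/v₁ = [S]₂(Km+[S]₁) / [S]₁(Km+[S]₂).
= 0.123×(0.0748+0.0363) / (0.0363×(0.0748+0.123)) = 0.01367/0.007180 = 1.90.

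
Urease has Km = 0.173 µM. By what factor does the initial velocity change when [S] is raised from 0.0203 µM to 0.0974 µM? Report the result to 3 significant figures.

The fractional saturations are [S]/(Km+[S]) = 0.0203/0.1933 = 0.1050 and 0.0974/0.2704 = 0.3602.
v₂/v₁ is just their ratio: 0.3602/0.1050 = 3.43.

3.43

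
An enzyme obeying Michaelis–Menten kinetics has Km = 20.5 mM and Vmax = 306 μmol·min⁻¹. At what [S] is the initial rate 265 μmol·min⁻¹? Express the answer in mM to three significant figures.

The required fractional saturation is v/Vmax = 265/306 = 0.8660.
Then [S]/(Km+[S]) = 0.8660 ⇒ [S] = 20.5 × 0.8660/(1 − 0.8660) = 132 mM.

132 mM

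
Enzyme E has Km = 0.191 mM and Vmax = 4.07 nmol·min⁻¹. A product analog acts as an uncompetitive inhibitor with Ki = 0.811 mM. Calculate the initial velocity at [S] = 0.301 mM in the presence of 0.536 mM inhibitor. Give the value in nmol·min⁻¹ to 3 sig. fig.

1.77 nmol·min⁻¹

α = 1 + [I]/Ki = 1 + 0.536/0.811 = 1.661.
For an uncompetitive inhibitor, both parameters are divided by α, giving Vmax/α and Km/α: Km,app = 0.115 mM, Vmax,app = 2.45 nmol·min⁻¹.
v = Vmax,app·[S]/(Km,app + [S]) = 2.45 × 0.301/(0.115 + 0.301) = 1.77 nmol·min⁻¹.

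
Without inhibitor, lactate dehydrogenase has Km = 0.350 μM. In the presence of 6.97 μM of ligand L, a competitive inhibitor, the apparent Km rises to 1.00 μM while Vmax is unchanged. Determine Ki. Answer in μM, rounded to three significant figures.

3.75 μM

Competitive: Km,app = α·Km with α = 1 + [I]/Ki.
α = Km,app/Km = 1.00/0.350 = 2.857.
Ki = [I]/(α − 1) = 6.97/1.857 = 3.75 μM.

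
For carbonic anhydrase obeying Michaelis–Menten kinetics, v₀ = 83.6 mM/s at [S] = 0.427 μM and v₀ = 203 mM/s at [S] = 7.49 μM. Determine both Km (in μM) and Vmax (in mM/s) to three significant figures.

Km = 0.708 μM; Vmax = 222 mM/s

In reciprocal form, 1/v = (Km/Vmax)·(1/[S]) + 1/Vmax. The two points give (1/[S], 1/v) = (2.342, 0.01196) and (0.1335, 0.004926).
Slope = (0.01196 − 0.004926)/(2.342 − 0.1335) = 0.003186; intercept = 0.01196 − 0.003186×2.342 = 0.004501.
Vmax = 1/intercept = 222 mM/s; Km = slope × Vmax = 0.003186 × 222 = 0.708 μM.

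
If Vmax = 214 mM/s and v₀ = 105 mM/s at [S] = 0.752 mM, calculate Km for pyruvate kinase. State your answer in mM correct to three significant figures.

v/Vmax = 105/214 = 0.4907 = [S]/(Km+[S]).
So Km + [S] = [S]/0.4907 = 1.533 mM, giving Km = 1.533 − 0.752 = 0.781 mM.

0.781 mM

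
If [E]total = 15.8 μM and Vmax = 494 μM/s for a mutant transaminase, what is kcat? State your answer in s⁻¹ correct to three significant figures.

31.3 s⁻¹

kcat = Vmax/[E]total = 494 μM/s / 15.8 μM = 31.3 s⁻¹.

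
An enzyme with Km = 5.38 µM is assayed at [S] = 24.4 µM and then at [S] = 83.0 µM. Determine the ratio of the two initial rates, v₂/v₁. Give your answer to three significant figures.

1.15

Since Vmax cancels, v₂/v₁ = [S]₂(Km+[S]₁) / [S]₁(Km+[S]₂).
= 83.0×(5.38+24.4) / (24.4×(5.38+83.0)) = 2472/2156 = 1.15.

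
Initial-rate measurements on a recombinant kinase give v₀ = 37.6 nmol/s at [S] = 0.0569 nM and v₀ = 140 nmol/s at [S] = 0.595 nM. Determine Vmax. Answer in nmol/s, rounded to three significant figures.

From v = Vmax[S]/(Km+[S]), each point gives Vmax = v(Km+[S])/[S].
Equating: 37.6(Km+0.0569)/0.0569 = 140(Km+0.595)/0.595.
660.8·Km + 37.6 = 235.3·Km + 140, so (660.8 − 235.3)·Km = 140 − 37.6.
Km = 102.4/425.5 = 0.241 nM; then Vmax = 37.6(0.241+0.0569)/0.0569 = 197 nmol/s.

197 nmol/s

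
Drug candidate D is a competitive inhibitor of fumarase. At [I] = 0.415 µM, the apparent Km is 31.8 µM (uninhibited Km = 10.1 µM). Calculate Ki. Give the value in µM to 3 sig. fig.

0.193 µM

Competitive: Km,app = α·Km with α = 1 + [I]/Ki.
α = Km,app/Km = 31.8/10.1 = 3.149.
Since α = 1 + [I]/Ki, [I]/Ki = 3.149 − 1 = 2.149 and Ki = 0.415/2.149 = 0.193 µM.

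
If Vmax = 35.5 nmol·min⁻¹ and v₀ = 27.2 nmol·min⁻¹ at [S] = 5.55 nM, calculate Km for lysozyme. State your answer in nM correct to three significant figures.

1.69 nM

From v = Vmax[S]/(Km+[S]), Km = [S](Vmax − v)/v.
Km = 5.55 × (35.5 − 27.2) / 27.2 = 46.07/27.2 = 1.69 nM.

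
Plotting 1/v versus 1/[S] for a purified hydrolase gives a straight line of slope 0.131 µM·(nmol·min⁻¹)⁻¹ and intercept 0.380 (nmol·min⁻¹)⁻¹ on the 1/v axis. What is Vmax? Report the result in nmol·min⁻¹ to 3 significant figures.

2.63 nmol·min⁻¹

The y-intercept of a Lineweaver–Burk plot equals 1/Vmax, so Vmax = 1/0.380 = 2.63 nmol·min⁻¹.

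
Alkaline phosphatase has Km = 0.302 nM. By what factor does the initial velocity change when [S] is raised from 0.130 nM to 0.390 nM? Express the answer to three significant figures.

The fractional saturations are [S]/(Km+[S]) = 0.130/0.4320 = 0.3009 and 0.390/0.6920 = 0.5636.
v₂/v₁ is just their ratio: 0.5636/0.3009 = 1.87.

1.87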